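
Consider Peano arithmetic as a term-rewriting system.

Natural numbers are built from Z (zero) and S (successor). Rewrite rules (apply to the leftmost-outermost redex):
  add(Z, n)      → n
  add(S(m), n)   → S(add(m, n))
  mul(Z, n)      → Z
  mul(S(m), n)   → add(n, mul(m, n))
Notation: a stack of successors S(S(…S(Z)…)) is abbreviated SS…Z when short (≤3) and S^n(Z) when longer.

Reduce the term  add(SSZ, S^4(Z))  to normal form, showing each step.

  start: add(SSZ, S^4(Z))
  [1] S(add(SZ, S^4(Z)))
  [2] S(S(add(Z, S^4(Z))))
  [3] S^6(Z)

Answer: normal form = S^6(Z)  (in 3 steps)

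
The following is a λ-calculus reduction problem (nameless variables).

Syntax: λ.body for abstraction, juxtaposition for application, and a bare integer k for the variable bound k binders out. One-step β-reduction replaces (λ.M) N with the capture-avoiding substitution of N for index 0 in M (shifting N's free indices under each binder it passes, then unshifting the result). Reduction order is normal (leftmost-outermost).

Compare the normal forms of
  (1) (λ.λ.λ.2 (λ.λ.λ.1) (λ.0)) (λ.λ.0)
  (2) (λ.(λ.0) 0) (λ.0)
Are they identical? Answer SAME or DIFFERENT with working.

Answer: DIFFERENT — A ⇓ λ.λ.λ.0, B ⇓ λ.0

Reduction:
Term A:
  start: (λ.λ.λ.2 (λ.λ.λ.1) (λ.0)) (λ.λ.0)
  step 1: λ.λ.(λ.λ.0) (λ.λ.λ.1) (λ.0)
  step 2: λ.λ.(λ.0) (λ.0)
  step 3: λ.λ.λ.0

Term B:
  start: (λ.(λ.0) 0) (λ.0)
  step 1: (λ.0) (λ.0)
  step 2: λ.0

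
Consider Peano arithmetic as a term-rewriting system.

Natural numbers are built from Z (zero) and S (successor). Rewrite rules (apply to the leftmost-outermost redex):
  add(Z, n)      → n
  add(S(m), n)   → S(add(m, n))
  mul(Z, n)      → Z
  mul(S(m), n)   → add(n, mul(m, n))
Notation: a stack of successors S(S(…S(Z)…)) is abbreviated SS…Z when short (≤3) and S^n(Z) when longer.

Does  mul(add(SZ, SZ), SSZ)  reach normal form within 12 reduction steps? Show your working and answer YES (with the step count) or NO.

Answer: YES — reaches normal form S^4(Z) in 11 ≤ 12 steps

Working:
  start: mul(add(SZ, SZ), SSZ)
  step 1: mul(S(add(Z, SZ)), SSZ)
  step 2: add(SSZ, mul(add(Z, SZ), SSZ))
  step 3: S(add(SZ, mul(add(Z, SZ), SSZ)))
  step 4: S(S(add(Z, mul(add(Z, SZ), SSZ))))
  step 5: S(S(mul(add(Z, SZ), SSZ)))
  step 6: S(S(mul(SZ, SSZ)))
  step 7: S(S(add(SSZ, mul(Z, SSZ))))
  step 8: S(S(S(add(SZ, mul(Z, SSZ)))))
  step 9: S(S(S(S(add(Z, mul(Z, SSZ))))))
  step 10: S(S(S(S(mul(Z, SSZ)))))
  step 11: S^4(Z)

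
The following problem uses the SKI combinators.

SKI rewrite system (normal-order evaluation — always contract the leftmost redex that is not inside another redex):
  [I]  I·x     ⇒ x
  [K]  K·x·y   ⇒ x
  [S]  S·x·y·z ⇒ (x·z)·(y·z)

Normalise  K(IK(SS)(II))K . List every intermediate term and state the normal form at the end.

  start: K(IK(SS)(II))K
  [1] IK(SS)(II)
  [2] K(SS)(II)
  [3] SS

Answer: normal form = SS  (in 3 steps)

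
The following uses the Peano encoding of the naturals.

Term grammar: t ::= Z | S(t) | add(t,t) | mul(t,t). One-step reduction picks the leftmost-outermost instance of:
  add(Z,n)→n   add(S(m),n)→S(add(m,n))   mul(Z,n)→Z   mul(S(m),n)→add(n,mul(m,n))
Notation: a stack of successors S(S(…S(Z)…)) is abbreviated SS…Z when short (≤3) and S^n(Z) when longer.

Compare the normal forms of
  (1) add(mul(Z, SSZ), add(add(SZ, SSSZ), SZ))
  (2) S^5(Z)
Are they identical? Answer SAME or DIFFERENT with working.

Answer: SAME — A ⇓ S^5(Z), B ⇓ S^5(Z)

Derivation:
Term A:
  start: add(mul(Z, SSZ), add(add(SZ, SSSZ), SZ))
  [1] add(Z, add(add(SZ, SSSZ), SZ))
  [2] add(add(SZ, SSSZ), SZ)
  [3] add(S(add(Z, SSSZ)), SZ)
  [4] S(add(add(Z, SSSZ), SZ))
  [5] S(add(SSSZ, SZ))
  [6] S(S(add(SSZ, SZ)))
  [7] S(S(S(add(SZ, SZ))))
  [8] S(S(S(S(add(Z, SZ)))))
  [9] S^5(Z)

Term B:
  start: S^5(Z)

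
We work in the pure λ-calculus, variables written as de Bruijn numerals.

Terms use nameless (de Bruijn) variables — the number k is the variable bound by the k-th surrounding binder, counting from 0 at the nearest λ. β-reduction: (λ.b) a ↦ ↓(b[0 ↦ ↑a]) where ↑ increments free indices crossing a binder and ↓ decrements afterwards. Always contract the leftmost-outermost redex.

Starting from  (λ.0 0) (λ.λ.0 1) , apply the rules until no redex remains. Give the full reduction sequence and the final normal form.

Answer: normal form = λ.0 (λ.λ.0 1)  (in 2 steps)

Reduction:
  start: (λ.0 0) (λ.λ.0 1)
  →1  (λ.λ.0 1) (λ.λ.0 1)
  →2  λ.0 (λ.λ.0 1)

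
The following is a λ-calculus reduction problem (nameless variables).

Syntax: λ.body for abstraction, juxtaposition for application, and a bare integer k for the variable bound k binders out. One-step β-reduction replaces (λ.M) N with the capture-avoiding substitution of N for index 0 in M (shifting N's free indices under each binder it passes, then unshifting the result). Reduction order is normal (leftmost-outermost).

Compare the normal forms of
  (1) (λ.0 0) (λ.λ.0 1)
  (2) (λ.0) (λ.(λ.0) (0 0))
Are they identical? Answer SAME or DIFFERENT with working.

Answer: DIFFERENT — A ⇓ λ.0 (λ.λ.0 1), B ⇓ λ.0 0

Reduction:
Term A:
  start: (λ.0 0) (λ.λ.0 1)
  step 1: (λ.λ.0 1) (λ.λ.0 1)
  step 2: λ.0 (λ.λ.0 1)

Term B:
  start: (λ.0) (λ.(λ.0) (0 0))
  step 1: λ.(λ.0) (0 0)
  step 2: λ.0 0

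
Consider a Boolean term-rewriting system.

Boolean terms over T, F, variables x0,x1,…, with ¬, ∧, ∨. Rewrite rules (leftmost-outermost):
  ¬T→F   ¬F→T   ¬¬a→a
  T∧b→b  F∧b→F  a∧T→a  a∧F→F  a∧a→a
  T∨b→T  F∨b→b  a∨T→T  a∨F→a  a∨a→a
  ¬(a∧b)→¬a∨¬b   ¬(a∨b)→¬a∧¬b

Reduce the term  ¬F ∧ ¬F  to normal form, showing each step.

Answer: normal form = T  (in 2 steps)

Reduction:
  start: ¬F ∧ ¬F
  →1  ¬F
  →2  T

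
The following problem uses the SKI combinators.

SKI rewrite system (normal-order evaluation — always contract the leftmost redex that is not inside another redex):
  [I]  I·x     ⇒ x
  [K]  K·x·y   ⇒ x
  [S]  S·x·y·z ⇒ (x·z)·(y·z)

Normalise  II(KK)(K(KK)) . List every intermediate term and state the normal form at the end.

Answer: normal form = K  (in 3 steps)

Reduction:
  start: II(KK)(K(KK))
  [1] I(KK)(K(KK))
  [2] KK(K(KK))
  [3] K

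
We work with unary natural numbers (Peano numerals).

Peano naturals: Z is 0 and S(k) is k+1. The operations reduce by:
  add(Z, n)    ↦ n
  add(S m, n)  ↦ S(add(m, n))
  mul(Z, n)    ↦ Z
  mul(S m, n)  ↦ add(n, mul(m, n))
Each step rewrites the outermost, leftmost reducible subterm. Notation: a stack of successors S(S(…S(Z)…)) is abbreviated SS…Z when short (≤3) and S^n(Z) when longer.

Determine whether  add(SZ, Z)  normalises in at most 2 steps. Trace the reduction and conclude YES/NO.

Answer: YES — reaches normal form SZ in 2 ≤ 2 steps

Working:
  start: add(SZ, Z)
  [1] S(add(Z, Z))
  [2] SZ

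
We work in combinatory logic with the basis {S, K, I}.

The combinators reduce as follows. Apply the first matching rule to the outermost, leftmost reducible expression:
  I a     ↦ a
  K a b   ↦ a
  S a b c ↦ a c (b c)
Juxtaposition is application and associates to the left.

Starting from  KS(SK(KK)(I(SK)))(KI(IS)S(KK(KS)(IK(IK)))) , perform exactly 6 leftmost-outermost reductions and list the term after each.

  start: KS(SK(KK)(I(SK)))(KI(IS)S(KK(KS)(IK(IK))))
  →1  S(KI(IS)S(KK(KS)(IK(IK))))
  →2  S(IS(KK(KS)(IK(IK))))
  →3  S(S(KK(KS)(IK(IK))))
  →4  S(S(K(IK(IK))))
  →5  S(S(K(K(IK))))
  →6  S(S(K(KK)))

Answer: after 6 steps: S(S(K(KK)))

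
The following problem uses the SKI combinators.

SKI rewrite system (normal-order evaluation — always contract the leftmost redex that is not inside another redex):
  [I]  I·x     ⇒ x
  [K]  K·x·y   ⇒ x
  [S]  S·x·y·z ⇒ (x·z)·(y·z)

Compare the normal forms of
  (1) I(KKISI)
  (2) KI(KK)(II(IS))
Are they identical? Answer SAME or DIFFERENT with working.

Answer: SAME — A ⇓ S, B ⇓ S

Reduction:
Term A:
  start: I(KKISI)
  step 1: KKISI
  step 2: KSI
  step 3: S

Term B:
  start: KI(KK)(II(IS))
  step 1: I(II(IS))
  step 2: II(IS)
  step 3: I(IS)
  step 4: IS
  step 5: S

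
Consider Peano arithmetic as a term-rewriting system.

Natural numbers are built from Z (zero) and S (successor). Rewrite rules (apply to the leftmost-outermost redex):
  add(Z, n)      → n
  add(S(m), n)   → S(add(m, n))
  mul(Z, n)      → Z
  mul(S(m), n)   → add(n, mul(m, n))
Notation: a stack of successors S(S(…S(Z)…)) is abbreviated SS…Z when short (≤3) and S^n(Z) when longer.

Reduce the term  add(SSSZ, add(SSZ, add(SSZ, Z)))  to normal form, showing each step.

Answer: normal form = S^7(Z)  (in 10 steps)

Working:
  start: add(SSSZ, add(SSZ, add(SSZ, Z)))
  [1] S(add(SSZ, add(SSZ, add(SSZ, Z))))
  [2] S(S(add(SZ, add(SSZ, add(SSZ, Z)))))
  [3] S(S(S(add(Z, add(SSZ, add(SSZ, Z))))))
  [4] S(S(S(add(SSZ, add(SSZ, Z)))))
  [5] S(S(S(S(add(SZ, add(SSZ, Z))))))
  [6] S(S(S(S(S(add(Z, add(SSZ, Z)))))))
  [7] S(S(S(S(S(add(SSZ, Z))))))
  [8] S(S(S(S(S(S(add(SZ, Z)))))))
  [9] S(S(S(S(S(S(S(add(Z, Z))))))))
  [10] S^7(Z)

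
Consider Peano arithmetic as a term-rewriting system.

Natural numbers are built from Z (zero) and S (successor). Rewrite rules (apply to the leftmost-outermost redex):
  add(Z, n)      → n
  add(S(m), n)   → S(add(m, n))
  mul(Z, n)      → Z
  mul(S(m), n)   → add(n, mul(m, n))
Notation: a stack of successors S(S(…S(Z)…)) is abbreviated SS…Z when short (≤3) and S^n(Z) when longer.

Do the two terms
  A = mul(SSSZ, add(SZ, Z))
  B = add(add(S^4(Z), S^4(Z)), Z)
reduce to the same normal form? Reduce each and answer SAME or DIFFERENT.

Term A:
  start: mul(SSSZ, add(SZ, Z))
  →1  add(add(SZ, Z), mul(SSZ, add(SZ, Z)))
  →2  add(S(add(Z, Z)), mul(SSZ, add(SZ, Z)))
  →3  S(add(add(Z, Z), mul(SSZ, add(SZ, Z))))
  →4  S(add(Z, mul(SSZ, add(SZ, Z))))
  →5  S(mul(SSZ, add(SZ, Z)))
  →6  S(add(add(SZ, Z), mul(SZ, add(SZ, Z))))
  →7  S(add(S(add(Z, Z)), mul(SZ, add(SZ, Z))))
  →8  S(S(add(add(Z, Z), mul(SZ, add(SZ, Z)))))
  →9  S(S(add(Z, mul(SZ, add(SZ, Z)))))
  →10  S(S(mul(SZ, add(SZ, Z))))
  →11  S(S(add(add(SZ, Z), mul(Z, add(SZ, Z)))))
  →12  S(S(add(S(add(Z, Z)), mul(Z, add(SZ, Z)))))
  →13  S(S(S(add(add(Z, Z), mul(Z, add(SZ, Z))))))
  →14  S(S(S(add(Z, mul(Z, add(SZ, Z))))))
  →15  S(S(S(mul(Z, add(SZ, Z)))))
  →16  SSSZ

Term B:
  start: add(add(S^4(Z), S^4(Z)), Z)
  →1  add(S(add(SSSZ, S^4(Z))), Z)
  →2  S(add(add(SSSZ, S^4(Z)), Z))
  →3  S(add(S(add(SSZ, S^4(Z))), Z))
  →4  S(S(add(add(SSZ, S^4(Z)), Z)))
  →5  S(S(add(S(add(SZ, S^4(Z))), Z)))
  →6  S(S(S(add(add(SZ, S^4(Z)), Z))))
  →7  S(S(S(add(S(add(Z, S^4(Z))), Z))))
  →8  S(S(S(S(add(add(Z, S^4(Z)), Z)))))
  →9  S(S(S(S(add(S^4(Z), Z)))))
  →10  S(S(S(S(S(add(SSSZ, Z))))))
  →11  S(S(S(S(S(S(add(SSZ, Z)))))))
  →12  S(S(S(S(S(S(S(add(SZ, Z))))))))
  →13  S(S(S(S(S(S(S(S(add(Z, Z)))))))))
  →14  S^8(Z)

Answer: DIFFERENT — A ⇓ SSSZ, B ⇓ S^8(Z)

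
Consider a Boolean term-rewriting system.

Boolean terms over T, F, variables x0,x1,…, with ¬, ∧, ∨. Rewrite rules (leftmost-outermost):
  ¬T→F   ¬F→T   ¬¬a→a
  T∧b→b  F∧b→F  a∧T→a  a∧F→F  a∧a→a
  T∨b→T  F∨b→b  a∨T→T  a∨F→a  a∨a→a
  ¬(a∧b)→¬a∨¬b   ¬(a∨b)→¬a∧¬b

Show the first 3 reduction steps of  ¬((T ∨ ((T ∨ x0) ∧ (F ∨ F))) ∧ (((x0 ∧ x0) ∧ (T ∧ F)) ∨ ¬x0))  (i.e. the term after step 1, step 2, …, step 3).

  start: ¬((T ∨ ((T ∨ x0) ∧ (F ∨ F))) ∧ (((x0 ∧ x0) ∧ (T ∧ F)) ∨ ¬x0))
  [1] ¬(T ∨ ((T ∨ x0) ∧ (F ∨ F))) ∨ ¬(((x0 ∧ x0) ∧ (T ∧ F)) ∨ ¬x0)
  [2] (¬T ∧ ¬((T ∨ x0) ∧ (F ∨ F))) ∨ ¬(((x0 ∧ x0) ∧ (T ∧ F)) ∨ ¬x0)
  [3] (F ∧ ¬((T ∨ x0) ∧ (F ∨ F))) ∨ ¬(((x0 ∧ x0) ∧ (T ∧ F)) ∨ ¬x0)

Answer: after 3 steps: (F ∧ ¬((T ∨ x0) ∧ (F ∨ F))) ∨ ¬(((x0 ∧ x0) ∧ (T ∧ F)) ∨ ¬x0)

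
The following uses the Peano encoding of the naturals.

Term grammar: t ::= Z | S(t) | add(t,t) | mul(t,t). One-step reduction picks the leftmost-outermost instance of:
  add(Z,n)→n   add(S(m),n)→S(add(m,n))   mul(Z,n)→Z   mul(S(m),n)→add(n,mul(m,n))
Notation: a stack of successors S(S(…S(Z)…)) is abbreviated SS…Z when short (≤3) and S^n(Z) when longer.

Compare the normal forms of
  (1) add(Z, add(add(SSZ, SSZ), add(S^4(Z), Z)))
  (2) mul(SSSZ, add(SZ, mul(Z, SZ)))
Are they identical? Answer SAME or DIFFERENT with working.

Term A:
  start: add(Z, add(add(SSZ, SSZ), add(S^4(Z), Z)))
  →1  add(add(SSZ, SSZ), add(S^4(Z), Z))
  →2  add(S(add(SZ, SSZ)), add(S^4(Z), Z))
  →3  S(add(add(SZ, SSZ), add(S^4(Z), Z)))
  →4  S(add(S(add(Z, SSZ)), add(S^4(Z), Z)))
  →5  S(S(add(add(Z, SSZ), add(S^4(Z), Z))))
  →6  S(S(add(SSZ, add(S^4(Z), Z))))
  →7  S(S(S(add(SZ, add(S^4(Z), Z)))))
  →8  S(S(S(S(add(Z, add(S^4(Z), Z))))))
  →9  S(S(S(S(add(S^4(Z), Z)))))
  →10  S(S(S(S(S(add(SSSZ, Z))))))
  →11  S(S(S(S(S(S(add(SSZ, Z)))))))
  →12  S(S(S(S(S(S(S(add(SZ, Z))))))))
  →13  S(S(S(S(S(S(S(S(add(Z, Z)))))))))
  →14  S^8(Z)

Term B:
  start: mul(SSSZ, add(SZ, mul(Z, SZ)))
  →1  add(add(SZ, mul(Z, SZ)), mul(SSZ, add(SZ, mul(Z, SZ))))
  →2  add(S(add(Z, mul(Z, SZ))), mul(SSZ, add(SZ, mul(Z, SZ))))
  →3  S(add(add(Z, mul(Z, SZ)), mul(SSZ, add(SZ, mul(Z, SZ)))))
  →4  S(add(mul(Z, SZ), mul(SSZ, add(SZ, mul(Z, SZ)))))
  →5  S(add(Z, mul(SSZ, add(SZ, mul(Z, SZ)))))
  →6  S(mul(SSZ, add(SZ, mul(Z, SZ))))
  →7  S(add(add(SZ, mul(Z, SZ)), mul(SZ, add(SZ, mul(Z, SZ)))))
  →8  S(add(S(add(Z, mul(Z, SZ))), mul(SZ, add(SZ, mul(Z, SZ)))))
  →9  S(S(add(add(Z, mul(Z, SZ)), mul(SZ, add(SZ, mul(Z, SZ))))))
  →10  S(S(add(mul(Z, SZ), mul(SZ, add(SZ, mul(Z, SZ))))))
  →11  S(S(add(Z, mul(SZ, add(SZ, mul(Z, SZ))))))
  →12  S(S(mul(SZ, add(SZ, mul(Z, SZ)))))
  →13  S(S(add(add(SZ, mul(Z, SZ)), mul(Z, add(SZ, mul(Z, SZ))))))
  →14  S(S(add(S(add(Z, mul(Z, SZ))), mul(Z, add(SZ, mul(Z, SZ))))))
  →15  S(S(S(add(add(Z, mul(Z, SZ)), mul(Z, add(SZ, mul(Z, SZ)))))))
  →16  S(S(S(add(mul(Z, SZ), mul(Z, add(SZ, mul(Z, SZ)))))))
  →17  S(S(S(add(Z, mul(Z, add(SZ, mul(Z, SZ)))))))
  →18  S(S(S(mul(Z, add(SZ, mul(Z, SZ))))))
  →19  SSSZ

Answer: DIFFERENT — A ⇓ S^8(Z), B ⇓ SSSZ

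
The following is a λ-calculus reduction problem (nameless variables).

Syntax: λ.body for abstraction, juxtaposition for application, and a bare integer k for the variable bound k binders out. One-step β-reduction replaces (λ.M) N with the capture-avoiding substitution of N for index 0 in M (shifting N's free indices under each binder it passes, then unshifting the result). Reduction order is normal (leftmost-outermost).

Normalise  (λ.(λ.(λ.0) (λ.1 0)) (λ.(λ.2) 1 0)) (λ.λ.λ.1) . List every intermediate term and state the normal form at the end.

Answer: normal form = λ.λ.λ.1  (in 6 steps)

Working:
  start: (λ.(λ.(λ.0) (λ.1 0)) (λ.(λ.2) 1 0)) (λ.λ.λ.1)
  →1  (λ.(λ.0) (λ.1 0)) (λ.(λ.λ.λ.λ.1) (λ.λ.λ.1) 0)
  →2  (λ.0) (λ.(λ.(λ.λ.λ.λ.1) (λ.λ.λ.1) 0) 0)
  →3  λ.(λ.(λ.λ.λ.λ.1) (λ.λ.λ.1) 0) 0
  →4  λ.(λ.λ.λ.λ.1) (λ.λ.λ.1) 0
  →5  λ.(λ.λ.λ.1) 0
  →6  λ.λ.λ.1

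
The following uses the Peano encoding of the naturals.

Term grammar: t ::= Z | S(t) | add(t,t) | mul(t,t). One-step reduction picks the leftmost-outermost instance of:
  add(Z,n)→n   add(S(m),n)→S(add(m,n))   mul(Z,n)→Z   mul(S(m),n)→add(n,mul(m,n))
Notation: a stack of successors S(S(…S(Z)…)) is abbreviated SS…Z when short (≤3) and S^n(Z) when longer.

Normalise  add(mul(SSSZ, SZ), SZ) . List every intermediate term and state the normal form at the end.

Answer: normal form = S^4(Z)  (in 14 steps)

Working:
  start: add(mul(SSSZ, SZ), SZ)
  →1  add(add(SZ, mul(SSZ, SZ)), SZ)
  →2  add(S(add(Z, mul(SSZ, SZ))), SZ)
  →3  S(add(add(Z, mul(SSZ, SZ)), SZ))
  →4  S(add(mul(SSZ, SZ), SZ))
  →5  S(add(add(SZ, mul(SZ, SZ)), SZ))
  →6  S(add(S(add(Z, mul(SZ, SZ))), SZ))
  →7  S(S(add(add(Z, mul(SZ, SZ)), SZ)))
  →8  S(S(add(mul(SZ, SZ), SZ)))
  →9  S(S(add(add(SZ, mul(Z, SZ)), SZ)))
  →10  S(S(add(S(add(Z, mul(Z, SZ))), SZ)))
  →11  S(S(S(add(add(Z, mul(Z, SZ)), SZ))))
  →12  S(S(S(add(mul(Z, SZ), SZ))))
  →13  S(S(S(add(Z, SZ))))
  →14  S^4(Z)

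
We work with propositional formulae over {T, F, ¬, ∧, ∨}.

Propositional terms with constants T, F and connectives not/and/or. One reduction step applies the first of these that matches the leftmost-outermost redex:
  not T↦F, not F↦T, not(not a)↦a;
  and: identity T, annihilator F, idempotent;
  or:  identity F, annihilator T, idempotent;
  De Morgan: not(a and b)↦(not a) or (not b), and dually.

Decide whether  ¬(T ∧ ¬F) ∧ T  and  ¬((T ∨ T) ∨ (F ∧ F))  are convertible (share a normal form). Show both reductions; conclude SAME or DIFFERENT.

Term A:
  start: ¬(T ∧ ¬F) ∧ T
  step 1: ¬(T ∧ ¬F)
  step 2: ¬T ∨ ¬¬F
  step 3: F ∨ ¬¬F
  step 4: ¬¬F
  step 5: F

Term B:
  start: ¬((T ∨ T) ∨ (F ∧ F))
  step 1: ¬(T ∨ T) ∧ ¬(F ∧ F)
  step 2: (¬T ∧ ¬T) ∧ ¬(F ∧ F)
  step 3: ¬T ∧ ¬(F ∧ F)
  step 4: F ∧ ¬(F ∧ F)
  step 5: F

Answer: SAME — A ⇓ F, B ⇓ F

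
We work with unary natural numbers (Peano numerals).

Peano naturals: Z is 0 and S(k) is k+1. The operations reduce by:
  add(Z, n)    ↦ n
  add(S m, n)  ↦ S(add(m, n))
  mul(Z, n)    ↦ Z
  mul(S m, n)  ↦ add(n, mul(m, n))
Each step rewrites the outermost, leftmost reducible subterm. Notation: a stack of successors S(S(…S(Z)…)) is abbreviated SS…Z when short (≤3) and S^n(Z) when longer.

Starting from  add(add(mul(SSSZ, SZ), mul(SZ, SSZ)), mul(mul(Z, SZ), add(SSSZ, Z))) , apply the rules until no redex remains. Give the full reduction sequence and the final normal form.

  start: add(add(mul(SSSZ, SZ), mul(SZ, SSZ)), mul(mul(Z, SZ), add(SSSZ, Z)))
  →1  add(add(add(SZ, mul(SSZ, SZ)), mul(SZ, SSZ)), mul(mul(Z, SZ), add(SSSZ, Z)))
  →2  add(add(S(add(Z, mul(SSZ, SZ))), mul(SZ, SSZ)), mul(mul(Z, SZ), add(SSSZ, Z)))
  →3  add(S(add(add(Z, mul(SSZ, SZ)), mul(SZ, SSZ))), mul(mul(Z, SZ), add(SSSZ, Z)))
  →4  S(add(add(add(Z, mul(SSZ, SZ)), mul(SZ, SSZ)), mul(mul(Z, SZ), add(SSSZ, Z))))
  →5  S(add(add(mul(SSZ, SZ), mul(SZ, SSZ)), mul(mul(Z, SZ), add(SSSZ, Z))))
  →6  S(add(add(add(SZ, mul(SZ, SZ)), mul(SZ, SSZ)), mul(mul(Z, SZ), add(SSSZ, Z))))
  →7  S(add(add(S(add(Z, mul(SZ, SZ))), mul(SZ, SSZ)), mul(mul(Z, SZ), add(SSSZ, Z))))
  →8  S(add(S(add(add(Z, mul(SZ, SZ)), mul(SZ, SSZ))), mul(mul(Z, SZ), add(SSSZ, Z))))
  →9  S(S(add(add(add(Z, mul(SZ, SZ)), mul(SZ, SSZ)), mul(mul(Z, SZ), add(SSSZ, Z)))))
  →10  S(S(add(add(mul(SZ, SZ), mul(SZ, SSZ)), mul(mul(Z, SZ), add(SSSZ, Z)))))
  →11  S(S(add(add(add(SZ, mul(Z, SZ)), mul(SZ, SSZ)), mul(mul(Z, SZ), add(SSSZ, Z)))))
  →12  S(S(add(add(S(add(Z, mul(Z, SZ))), mul(SZ, SSZ)), mul(mul(Z, SZ), add(SSSZ, Z)))))
  →13  S(S(add(S(add(add(Z, mul(Z, SZ)), mul(SZ, SSZ))), mul(mul(Z, SZ), add(SSSZ, Z)))))
  →14  S(S(S(add(add(add(Z, mul(Z, SZ)), mul(SZ, SSZ)), mul(mul(Z, SZ), add(SSSZ, Z))))))
  →15  S(S(S(add(add(mul(Z, SZ), mul(SZ, SSZ)), mul(mul(Z, SZ), add(SSSZ, Z))))))
  →16  S(S(S(add(add(Z, mul(SZ, SSZ)), mul(mul(Z, SZ), add(SSSZ, Z))))))
  →17  S(S(S(add(mul(SZ, SSZ), mul(mul(Z, SZ), add(SSSZ, Z))))))
  →18  S(S(S(add(add(SSZ, mul(Z, SSZ)), mul(mul(Z, SZ), add(SSSZ, Z))))))
  →19  S(S(S(add(S(add(SZ, mul(Z, SSZ))), mul(mul(Z, SZ), add(SSSZ, Z))))))
  →20  S(S(S(S(add(add(SZ, mul(Z, SSZ)), mul(mul(Z, SZ), add(SSSZ, Z)))))))
  →21  S(S(S(S(add(S(add(Z, mul(Z, SSZ))), mul(mul(Z, SZ), add(SSSZ, Z)))))))
  →22  S(S(S(S(S(add(add(Z, mul(Z, SSZ)), mul(mul(Z, SZ), add(SSSZ, Z))))))))
  →23  S(S(S(S(S(add(mul(Z, SSZ), mul(mul(Z, SZ), add(SSSZ, Z))))))))
  →24  S(S(S(S(S(add(Z, mul(mul(Z, SZ), add(SSSZ, Z))))))))
  →25  S(S(S(S(S(mul(mul(Z, SZ), add(SSSZ, Z)))))))
  →26  S(S(S(S(S(mul(Z, add(SSSZ, Z)))))))
  →27  S^5(Z)

Answer: normal form = S^5(Z)  (in 27 steps)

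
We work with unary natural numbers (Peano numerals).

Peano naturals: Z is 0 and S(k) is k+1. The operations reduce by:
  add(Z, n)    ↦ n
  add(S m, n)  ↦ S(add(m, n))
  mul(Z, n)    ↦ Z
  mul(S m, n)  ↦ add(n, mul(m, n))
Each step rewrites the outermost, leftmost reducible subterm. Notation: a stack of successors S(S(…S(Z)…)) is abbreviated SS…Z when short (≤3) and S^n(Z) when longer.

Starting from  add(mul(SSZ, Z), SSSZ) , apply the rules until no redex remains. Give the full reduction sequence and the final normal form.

  start: add(mul(SSZ, Z), SSSZ)
  [1] add(add(Z, mul(SZ, Z)), SSSZ)
  [2] add(mul(SZ, Z), SSSZ)
  [3] add(add(Z, mul(Z, Z)), SSSZ)
  [4] add(mul(Z, Z), SSSZ)
  [5] add(Z, SSSZ)
  [6] SSSZ

Answer: normal form = SSSZ  (in 6 steps)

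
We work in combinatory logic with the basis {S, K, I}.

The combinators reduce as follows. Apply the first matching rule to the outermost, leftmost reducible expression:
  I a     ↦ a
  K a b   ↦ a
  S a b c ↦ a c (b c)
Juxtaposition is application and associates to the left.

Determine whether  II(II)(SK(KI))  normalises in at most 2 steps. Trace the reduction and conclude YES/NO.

  start: II(II)(SK(KI))
  step 1: I(II)(SK(KI))
  step 2: II(SK(KI))

Answer: NO — after 2 steps the term is II(SK(KI)), not yet normal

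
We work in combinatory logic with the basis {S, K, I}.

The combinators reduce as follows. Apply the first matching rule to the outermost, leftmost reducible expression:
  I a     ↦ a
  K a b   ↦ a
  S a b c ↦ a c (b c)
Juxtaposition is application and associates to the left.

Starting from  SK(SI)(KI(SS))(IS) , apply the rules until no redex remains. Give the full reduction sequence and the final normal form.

  start: SK(SI)(KI(SS))(IS)
  →1  K(KI(SS))(SI(KI(SS)))(IS)
  →2  KI(SS)(IS)
  →3  I(IS)
  →4  IS
  →5  S

Answer: normal form = S  (in 5 steps)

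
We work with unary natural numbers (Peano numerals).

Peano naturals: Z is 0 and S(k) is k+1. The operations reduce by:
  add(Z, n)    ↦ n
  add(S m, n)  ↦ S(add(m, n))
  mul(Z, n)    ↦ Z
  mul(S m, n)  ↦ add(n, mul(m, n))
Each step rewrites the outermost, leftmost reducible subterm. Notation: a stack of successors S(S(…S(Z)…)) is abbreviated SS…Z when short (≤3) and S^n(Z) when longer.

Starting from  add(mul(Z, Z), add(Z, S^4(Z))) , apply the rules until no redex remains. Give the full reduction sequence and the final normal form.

  start: add(mul(Z, Z), add(Z, S^4(Z)))
  [1] add(Z, add(Z, S^4(Z)))
  [2] add(Z, S^4(Z))
  [3] S^4(Z)

Answer: normal form = S^4(Z)  (in 3 steps)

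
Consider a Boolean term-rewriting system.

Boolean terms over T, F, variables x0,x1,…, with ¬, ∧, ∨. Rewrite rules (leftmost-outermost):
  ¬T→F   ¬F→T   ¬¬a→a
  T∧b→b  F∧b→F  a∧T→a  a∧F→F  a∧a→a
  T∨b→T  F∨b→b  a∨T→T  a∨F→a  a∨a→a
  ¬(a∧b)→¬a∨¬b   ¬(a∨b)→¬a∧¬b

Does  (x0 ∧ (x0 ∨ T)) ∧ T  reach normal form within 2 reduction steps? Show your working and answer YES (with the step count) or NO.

  start: (x0 ∧ (x0 ∨ T)) ∧ T
  step 1: x0 ∧ (x0 ∨ T)
  step 2: x0 ∧ T

Answer: NO — after 2 steps the term is x0 ∧ T, not yet normal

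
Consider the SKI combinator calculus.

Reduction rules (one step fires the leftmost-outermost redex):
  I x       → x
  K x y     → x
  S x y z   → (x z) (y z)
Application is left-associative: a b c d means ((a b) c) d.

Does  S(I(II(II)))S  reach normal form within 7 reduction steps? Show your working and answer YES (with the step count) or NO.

  start: S(I(II(II)))S
  →1  S(II(II))S
  →2  S(I(II))S
  →3  S(II)S
  →4  SIS

Answer: YES — reaches normal form SIS in 4 ≤ 7 steps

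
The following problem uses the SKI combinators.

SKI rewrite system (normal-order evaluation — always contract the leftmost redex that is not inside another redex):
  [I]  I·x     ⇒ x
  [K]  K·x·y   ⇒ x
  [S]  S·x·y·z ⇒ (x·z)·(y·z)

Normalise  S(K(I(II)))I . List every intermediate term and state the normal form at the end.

  start: S(K(I(II)))I
  step 1: S(K(II))I
  step 2: S(KI)I

Answer: normal form = S(KI)I  (in 2 steps)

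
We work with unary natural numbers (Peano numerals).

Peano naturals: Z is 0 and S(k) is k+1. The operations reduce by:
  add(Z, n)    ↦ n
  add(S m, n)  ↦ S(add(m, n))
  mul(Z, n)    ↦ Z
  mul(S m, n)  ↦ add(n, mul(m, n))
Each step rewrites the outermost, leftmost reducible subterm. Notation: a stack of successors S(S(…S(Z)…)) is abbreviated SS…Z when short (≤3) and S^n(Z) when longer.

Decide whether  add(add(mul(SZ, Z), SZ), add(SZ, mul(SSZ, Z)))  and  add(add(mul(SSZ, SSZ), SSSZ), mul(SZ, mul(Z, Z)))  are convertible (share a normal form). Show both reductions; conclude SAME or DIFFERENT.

Term A:
  start: add(add(mul(SZ, Z), SZ), add(SZ, mul(SSZ, Z)))
  step 1: add(add(add(Z, mul(Z, Z)), SZ), add(SZ, mul(SSZ, Z)))
  step 2: add(add(mul(Z, Z), SZ), add(SZ, mul(SSZ, Z)))
  step 3: add(add(Z, SZ), add(SZ, mul(SSZ, Z)))
  step 4: add(SZ, add(SZ, mul(SSZ, Z)))
  step 5: S(add(Z, add(SZ, mul(SSZ, Z))))
  step 6: S(add(SZ, mul(SSZ, Z)))
  step 7: S(S(add(Z, mul(SSZ, Z))))
  step 8: S(S(mul(SSZ, Z)))
  step 9: S(S(add(Z, mul(SZ, Z))))
  step 10: S(S(mul(SZ, Z)))
  step 11: S(S(add(Z, mul(Z, Z))))
  step 12: S(S(mul(Z, Z)))
  step 13: SSZ

Term B:
  start: add(add(mul(SSZ, SSZ), SSSZ), mul(SZ, mul(Z, Z)))
  step 1: add(add(add(SSZ, mul(SZ, SSZ)), SSSZ), mul(SZ, mul(Z, Z)))
  step 2: add(add(S(add(SZ, mul(SZ, SSZ))), SSSZ), mul(SZ, mul(Z, Z)))
  step 3: add(S(add(add(SZ, mul(SZ, SSZ)), SSSZ)), mul(SZ, mul(Z, Z)))
  step 4: S(add(add(add(SZ, mul(SZ, SSZ)), SSSZ), mul(SZ, mul(Z, Z))))
  step 5: S(add(add(S(add(Z, mul(SZ, SSZ))), SSSZ), mul(SZ, mul(Z, Z))))
  step 6: S(add(S(add(add(Z, mul(SZ, SSZ)), SSSZ)), mul(SZ, mul(Z, Z))))
  step 7: S(S(add(add(add(Z, mul(SZ, SSZ)), SSSZ), mul(SZ, mul(Z, Z)))))
  step 8: S(S(add(add(mul(SZ, SSZ), SSSZ), mul(SZ, mul(Z, Z)))))
  step 9: S(S(add(add(add(SSZ, mul(Z, SSZ)), SSSZ), mul(SZ, mul(Z, Z)))))
  step 10: S(S(add(add(S(add(SZ, mul(Z, SSZ))), SSSZ), mul(SZ, mul(Z, Z)))))
  step 11: S(S(add(S(add(add(SZ, mul(Z, SSZ)), SSSZ)), mul(SZ, mul(Z, Z)))))
  step 12: S(S(S(add(add(add(SZ, mul(Z, SSZ)), SSSZ), mul(SZ, mul(Z, Z))))))
  step 13: S(S(S(add(add(S(add(Z, mul(Z, SSZ))), SSSZ), mul(SZ, mul(Z, Z))))))
  step 14: S(S(S(add(S(add(add(Z, mul(Z, SSZ)), SSSZ)), mul(SZ, mul(Z, Z))))))
  step 15: S(S(S(S(add(add(add(Z, mul(Z, SSZ)), SSSZ), mul(SZ, mul(Z, Z)))))))
  step 16: S(S(S(S(add(add(mul(Z, SSZ), SSSZ), mul(SZ, mul(Z, Z)))))))
  step 17: S(S(S(S(add(add(Z, SSSZ), mul(SZ, mul(Z, Z)))))))
  step 18: S(S(S(S(add(SSSZ, mul(SZ, mul(Z, Z)))))))
  step 19: S(S(S(S(S(add(SSZ, mul(SZ, mul(Z, Z))))))))
  step 20: S(S(S(S(S(S(add(SZ, mul(SZ, mul(Z, Z)))))))))
  step 21: S(S(S(S(S(S(S(add(Z, mul(SZ, mul(Z, Z))))))))))
  step 22: S(S(S(S(S(S(S(mul(SZ, mul(Z, Z)))))))))
  step 23: S(S(S(S(S(S(S(add(mul(Z, Z), mul(Z, mul(Z, Z))))))))))
  step 24: S(S(S(S(S(S(S(add(Z, mul(Z, mul(Z, Z))))))))))
  step 25: S(S(S(S(S(S(S(mul(Z, mul(Z, Z)))))))))
  step 26: S^7(Z)

Answer: DIFFERENT — A ⇓ SSZ, B ⇓ S^7(Z)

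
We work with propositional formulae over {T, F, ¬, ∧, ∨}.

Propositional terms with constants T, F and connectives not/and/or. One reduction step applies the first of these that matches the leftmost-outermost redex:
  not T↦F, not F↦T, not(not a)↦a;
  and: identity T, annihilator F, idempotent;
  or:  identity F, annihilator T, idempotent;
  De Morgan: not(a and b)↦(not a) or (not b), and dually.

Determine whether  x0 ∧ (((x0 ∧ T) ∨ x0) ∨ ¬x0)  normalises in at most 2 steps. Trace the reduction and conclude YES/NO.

  start: x0 ∧ (((x0 ∧ T) ∨ x0) ∨ ¬x0)
  step 1: x0 ∧ ((x0 ∨ x0) ∨ ¬x0)
  step 2: x0 ∧ (x0 ∨ ¬x0)

Answer: YES — reaches normal form x0 ∧ (x0 ∨ ¬x0) in 2 ≤ 2 steps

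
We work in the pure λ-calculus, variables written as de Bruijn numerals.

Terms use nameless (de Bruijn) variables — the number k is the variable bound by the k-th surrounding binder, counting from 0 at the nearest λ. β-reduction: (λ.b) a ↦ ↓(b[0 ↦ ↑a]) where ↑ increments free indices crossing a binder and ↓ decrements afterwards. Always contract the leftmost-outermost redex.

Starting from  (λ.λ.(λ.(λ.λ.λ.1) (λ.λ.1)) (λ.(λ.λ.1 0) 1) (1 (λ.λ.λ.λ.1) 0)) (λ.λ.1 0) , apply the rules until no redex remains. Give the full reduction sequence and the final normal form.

  start: (λ.λ.(λ.(λ.λ.λ.1) (λ.λ.1)) (λ.(λ.λ.1 0) 1) (1 (λ.λ.λ.λ.1) 0)) (λ.λ.1 0)
  step 1: λ.(λ.(λ.λ.λ.1) (λ.λ.1)) (λ.(λ.λ.1 0) 1) ((λ.λ.1 0) (λ.λ.λ.λ.1) 0)
  step 2: λ.(λ.λ.λ.1) (λ.λ.1) ((λ.λ.1 0) (λ.λ.λ.λ.1) 0)
  step 3: λ.(λ.λ.1) ((λ.λ.1 0) (λ.λ.λ.λ.1) 0)
  step 4: λ.λ.(λ.λ.1 0) (λ.λ.λ.λ.1) 1
  step 5: λ.λ.(λ.(λ.λ.λ.λ.1) 0) 1
  step 6: λ.λ.(λ.λ.λ.λ.1) 1
  step 7: λ.λ.λ.λ.λ.1

Answer: normal form = λ.λ.λ.λ.λ.1  (in 7 steps)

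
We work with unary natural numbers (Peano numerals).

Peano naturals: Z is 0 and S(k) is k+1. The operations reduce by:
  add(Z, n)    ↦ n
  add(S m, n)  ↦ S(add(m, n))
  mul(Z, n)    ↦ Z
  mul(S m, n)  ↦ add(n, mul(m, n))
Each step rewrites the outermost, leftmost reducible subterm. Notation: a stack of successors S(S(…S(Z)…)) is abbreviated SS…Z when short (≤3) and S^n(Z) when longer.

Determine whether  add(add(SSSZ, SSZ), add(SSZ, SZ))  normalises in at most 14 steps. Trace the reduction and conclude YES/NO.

Answer: YES — reaches normal form S^8(Z) in 13 ≤ 14 steps

Working:
  start: add(add(SSSZ, SSZ), add(SSZ, SZ))
  step 1: add(S(add(SSZ, SSZ)), add(SSZ, SZ))
  step 2: S(add(add(SSZ, SSZ), add(SSZ, SZ)))
  step 3: S(add(S(add(SZ, SSZ)), add(SSZ, SZ)))
  step 4: S(S(add(add(SZ, SSZ), add(SSZ, SZ))))
  step 5: S(S(add(S(add(Z, SSZ)), add(SSZ, SZ))))
  step 6: S(S(S(add(add(Z, SSZ), add(SSZ, SZ)))))
  step 7: S(S(S(add(SSZ, add(SSZ, SZ)))))
  step 8: S(S(S(S(add(SZ, add(SSZ, SZ))))))
  step 9: S(S(S(S(S(add(Z, add(SSZ, SZ)))))))
  step 10: S(S(S(S(S(add(SSZ, SZ))))))
  step 11: S(S(S(S(S(S(add(SZ, SZ)))))))
  step 12: S(S(S(S(S(S(S(add(Z, SZ))))))))
  step 13: S^8(Z)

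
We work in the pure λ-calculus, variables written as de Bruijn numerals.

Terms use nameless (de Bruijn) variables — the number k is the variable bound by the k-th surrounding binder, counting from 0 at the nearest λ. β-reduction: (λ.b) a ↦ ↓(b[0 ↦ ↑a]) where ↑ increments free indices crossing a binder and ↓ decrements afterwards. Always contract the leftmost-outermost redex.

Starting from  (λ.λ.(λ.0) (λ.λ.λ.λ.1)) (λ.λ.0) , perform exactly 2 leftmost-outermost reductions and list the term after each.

  start: (λ.λ.(λ.0) (λ.λ.λ.λ.1)) (λ.λ.0)
  [1] λ.(λ.0) (λ.λ.λ.λ.1)
  [2] λ.λ.λ.λ.λ.1

Answer: after 2 steps: λ.λ.λ.λ.λ.1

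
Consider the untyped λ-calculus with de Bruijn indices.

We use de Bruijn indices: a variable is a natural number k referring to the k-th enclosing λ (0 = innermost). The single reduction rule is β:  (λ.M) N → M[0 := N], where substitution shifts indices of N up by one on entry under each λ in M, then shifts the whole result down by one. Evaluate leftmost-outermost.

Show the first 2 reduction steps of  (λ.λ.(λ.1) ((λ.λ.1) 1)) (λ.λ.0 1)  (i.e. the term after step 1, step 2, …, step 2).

Answer: after 2 steps: λ.0

Working:
  start: (λ.λ.(λ.1) ((λ.λ.1) 1)) (λ.λ.0 1)
  [1] λ.(λ.1) ((λ.λ.1) (λ.λ.0 1))
  [2] λ.0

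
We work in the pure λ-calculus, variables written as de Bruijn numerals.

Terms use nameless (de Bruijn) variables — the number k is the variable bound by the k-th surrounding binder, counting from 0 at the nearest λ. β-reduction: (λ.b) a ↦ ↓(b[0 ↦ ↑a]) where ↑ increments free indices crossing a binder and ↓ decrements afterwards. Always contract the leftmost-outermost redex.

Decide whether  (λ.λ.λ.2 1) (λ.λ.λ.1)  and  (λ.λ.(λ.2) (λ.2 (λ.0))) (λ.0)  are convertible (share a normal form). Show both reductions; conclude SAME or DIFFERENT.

Term A:
  start: (λ.λ.λ.2 1) (λ.λ.λ.1)
  →1  λ.λ.(λ.λ.λ.1) 1
  →2  λ.λ.λ.λ.1

Term B:
  start: (λ.λ.(λ.2) (λ.2 (λ.0))) (λ.0)
  →1  λ.(λ.λ.0) (λ.(λ.0) (λ.0))
  →2  λ.λ.0

Answer: DIFFERENT — A ⇓ λ.λ.λ.λ.1, B ⇓ λ.λ.0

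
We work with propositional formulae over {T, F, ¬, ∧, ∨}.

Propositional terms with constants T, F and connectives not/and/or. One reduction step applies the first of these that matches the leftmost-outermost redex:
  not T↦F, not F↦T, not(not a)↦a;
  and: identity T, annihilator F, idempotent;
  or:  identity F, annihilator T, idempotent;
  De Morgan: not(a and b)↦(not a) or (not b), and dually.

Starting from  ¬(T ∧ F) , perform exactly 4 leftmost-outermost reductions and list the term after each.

Answer: after 4 steps: T

Reduction:
  start: ¬(T ∧ F)
  →1  ¬T ∨ ¬F
  →2  F ∨ ¬F
  →3  ¬F
  →4  T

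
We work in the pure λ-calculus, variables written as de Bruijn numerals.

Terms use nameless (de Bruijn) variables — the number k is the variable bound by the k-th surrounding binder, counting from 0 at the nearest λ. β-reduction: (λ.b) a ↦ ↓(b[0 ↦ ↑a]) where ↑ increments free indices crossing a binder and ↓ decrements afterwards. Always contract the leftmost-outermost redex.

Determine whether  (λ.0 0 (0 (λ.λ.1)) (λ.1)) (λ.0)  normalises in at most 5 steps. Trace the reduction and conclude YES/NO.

Answer: YES — reaches normal form λ.λ.λ.0 in 5 ≤ 5 steps

Reduction:
  start: (λ.0 0 (0 (λ.λ.1)) (λ.1)) (λ.0)
  →1  (λ.0) (λ.0) ((λ.0) (λ.λ.1)) (λ.λ.0)
  →2  (λ.0) ((λ.0) (λ.λ.1)) (λ.λ.0)
  →3  (λ.0) (λ.λ.1) (λ.λ.0)
  →4  (λ.λ.1) (λ.λ.0)
  →5  λ.λ.λ.0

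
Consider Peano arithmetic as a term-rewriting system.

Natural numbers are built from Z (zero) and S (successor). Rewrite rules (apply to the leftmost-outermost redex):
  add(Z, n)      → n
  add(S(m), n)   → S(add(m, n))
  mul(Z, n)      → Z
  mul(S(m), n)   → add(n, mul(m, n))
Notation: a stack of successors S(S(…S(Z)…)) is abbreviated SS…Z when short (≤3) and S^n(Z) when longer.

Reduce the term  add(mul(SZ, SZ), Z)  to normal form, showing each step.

  start: add(mul(SZ, SZ), Z)
  [1] add(add(SZ, mul(Z, SZ)), Z)
  [2] add(S(add(Z, mul(Z, SZ))), Z)
  [3] S(add(add(Z, mul(Z, SZ)), Z))
  [4] S(add(mul(Z, SZ), Z))
  [5] S(add(Z, Z))
  [6] SZ

Answer: normal form = SZ  (in 6 steps)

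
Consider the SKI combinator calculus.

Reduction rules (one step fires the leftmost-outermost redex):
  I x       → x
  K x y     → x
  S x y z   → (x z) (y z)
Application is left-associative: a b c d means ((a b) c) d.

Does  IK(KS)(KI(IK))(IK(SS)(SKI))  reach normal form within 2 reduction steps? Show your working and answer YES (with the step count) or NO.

  start: IK(KS)(KI(IK))(IK(SS)(SKI))
  step 1: K(KS)(KI(IK))(IK(SS)(SKI))
  step 2: KS(IK(SS)(SKI))

Answer: NO — after 2 steps the term is KS(IK(SS)(SKI)), not yet normal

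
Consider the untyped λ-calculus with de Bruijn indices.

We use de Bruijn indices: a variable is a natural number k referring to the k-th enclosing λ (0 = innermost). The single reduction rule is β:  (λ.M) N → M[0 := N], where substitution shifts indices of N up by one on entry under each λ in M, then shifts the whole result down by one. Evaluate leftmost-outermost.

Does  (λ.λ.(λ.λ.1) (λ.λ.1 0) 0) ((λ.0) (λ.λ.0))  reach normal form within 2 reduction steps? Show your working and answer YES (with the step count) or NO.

Answer: NO — after 2 steps the term is λ.(λ.λ.λ.1 0) 0, not yet normal

Reduction:
  start: (λ.λ.(λ.λ.1) (λ.λ.1 0) 0) ((λ.0) (λ.λ.0))
  [1] λ.(λ.λ.1) (λ.λ.1 0) 0
  [2] λ.(λ.λ.λ.1 0) 0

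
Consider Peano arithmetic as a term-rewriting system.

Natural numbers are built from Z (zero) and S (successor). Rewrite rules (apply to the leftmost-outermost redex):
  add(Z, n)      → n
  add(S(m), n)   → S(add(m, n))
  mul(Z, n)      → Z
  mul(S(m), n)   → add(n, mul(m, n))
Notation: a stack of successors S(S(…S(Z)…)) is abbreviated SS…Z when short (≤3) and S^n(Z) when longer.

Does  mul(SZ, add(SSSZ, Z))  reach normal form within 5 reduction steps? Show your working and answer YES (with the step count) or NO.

  start: mul(SZ, add(SSSZ, Z))
  →1  add(add(SSSZ, Z), mul(Z, add(SSSZ, Z)))
  →2  add(S(add(SSZ, Z)), mul(Z, add(SSSZ, Z)))
  →3  S(add(add(SSZ, Z), mul(Z, add(SSSZ, Z))))
  →4  S(add(S(add(SZ, Z)), mul(Z, add(SSSZ, Z))))
  →5  S(S(add(add(SZ, Z), mul(Z, add(SSSZ, Z)))))

Answer: NO — after 5 steps the term is S(S(add(add(SZ, Z), mul(Z, add(SSSZ, Z))))), not yet normal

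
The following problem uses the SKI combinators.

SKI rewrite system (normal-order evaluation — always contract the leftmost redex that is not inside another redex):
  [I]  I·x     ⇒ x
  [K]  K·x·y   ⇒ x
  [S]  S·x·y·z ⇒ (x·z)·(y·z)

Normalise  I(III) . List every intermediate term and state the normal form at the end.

Answer: normal form = I  (in 3 steps)

Reduction:
  start: I(III)
  step 1: III
  step 2: II
  step 3: I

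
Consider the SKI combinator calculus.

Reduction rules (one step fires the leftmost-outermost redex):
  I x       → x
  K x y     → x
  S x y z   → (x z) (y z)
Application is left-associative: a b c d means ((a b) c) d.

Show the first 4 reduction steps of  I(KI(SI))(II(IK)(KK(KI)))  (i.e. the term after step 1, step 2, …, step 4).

Answer: after 4 steps: I(IK)(KK(KI))

Reduction:
  start: I(KI(SI))(II(IK)(KK(KI)))
  [1] KI(SI)(II(IK)(KK(KI)))
  [2] I(II(IK)(KK(KI)))
  [3] II(IK)(KK(KI))
  [4] I(IK)(KK(KI))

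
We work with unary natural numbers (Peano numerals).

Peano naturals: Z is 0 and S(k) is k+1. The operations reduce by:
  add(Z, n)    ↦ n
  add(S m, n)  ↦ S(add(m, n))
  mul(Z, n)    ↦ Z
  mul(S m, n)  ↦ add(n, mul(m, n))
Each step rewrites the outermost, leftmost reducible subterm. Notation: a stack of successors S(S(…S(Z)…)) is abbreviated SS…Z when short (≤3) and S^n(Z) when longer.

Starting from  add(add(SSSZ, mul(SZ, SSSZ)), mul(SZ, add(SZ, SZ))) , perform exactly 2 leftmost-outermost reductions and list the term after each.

Answer: after 2 steps: S(add(add(SSZ, mul(SZ, SSSZ)), mul(SZ, add(SZ, SZ))))

Reduction:
  start: add(add(SSSZ, mul(SZ, SSSZ)), mul(SZ, add(SZ, SZ)))
  [1] add(S(add(SSZ, mul(SZ, SSSZ))), mul(SZ, add(SZ, SZ)))
  [2] S(add(add(SSZ, mul(SZ, SSSZ)), mul(SZ, add(SZ, SZ))))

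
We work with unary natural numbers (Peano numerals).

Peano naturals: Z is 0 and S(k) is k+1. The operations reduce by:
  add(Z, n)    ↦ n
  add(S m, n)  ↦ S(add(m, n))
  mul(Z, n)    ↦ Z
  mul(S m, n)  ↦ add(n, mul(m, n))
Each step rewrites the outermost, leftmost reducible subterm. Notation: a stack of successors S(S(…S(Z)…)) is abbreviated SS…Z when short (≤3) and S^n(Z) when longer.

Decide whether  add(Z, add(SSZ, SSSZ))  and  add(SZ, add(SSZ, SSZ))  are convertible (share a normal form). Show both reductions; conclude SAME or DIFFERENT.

Answer: SAME — A ⇓ S^5(Z), B ⇓ S^5(Z)

Reduction:
Term A:
  start: add(Z, add(SSZ, SSSZ))
  step 1: add(SSZ, SSSZ)
  step 2: S(add(SZ, SSSZ))
  step 3: S(S(add(Z, SSSZ)))
  step 4: S^5(Z)

Term B:
  start: add(SZ, add(SSZ, SSZ))
  step 1: S(add(Z, add(SSZ, SSZ)))
  step 2: S(add(SSZ, SSZ))
  step 3: S(S(add(SZ, SSZ)))
  step 4: S(S(S(add(Z, SSZ))))
  step 5: S^5(Z)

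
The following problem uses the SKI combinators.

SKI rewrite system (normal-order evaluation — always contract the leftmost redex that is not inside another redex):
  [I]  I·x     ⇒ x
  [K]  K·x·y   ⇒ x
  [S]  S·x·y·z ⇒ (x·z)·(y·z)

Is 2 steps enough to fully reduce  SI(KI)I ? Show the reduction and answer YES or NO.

  start: SI(KI)I
  [1] II(KII)
  [2] I(KII)

Answer: NO — after 2 steps the term is I(KII), not yet normal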